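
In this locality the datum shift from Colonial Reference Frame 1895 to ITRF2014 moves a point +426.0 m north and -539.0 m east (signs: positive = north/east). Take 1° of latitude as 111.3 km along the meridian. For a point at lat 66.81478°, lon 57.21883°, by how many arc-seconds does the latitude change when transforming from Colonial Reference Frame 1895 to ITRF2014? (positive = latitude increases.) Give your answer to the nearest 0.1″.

Δφ = 13.8″

1° of latitude = 111.3 km, so Δφ = 426.0 / 111300 = 0.0038275° = 13.779″.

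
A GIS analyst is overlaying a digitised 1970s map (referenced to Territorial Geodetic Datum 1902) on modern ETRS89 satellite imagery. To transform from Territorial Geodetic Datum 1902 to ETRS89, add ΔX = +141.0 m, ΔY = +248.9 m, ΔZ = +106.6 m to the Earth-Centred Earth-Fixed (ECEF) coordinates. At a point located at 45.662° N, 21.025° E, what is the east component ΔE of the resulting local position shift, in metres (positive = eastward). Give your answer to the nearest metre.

At φ = 45.662°, λ = 21.025°: sin φ = 0.715229, cos φ = 0.698890, sin λ = 0.358775, cos λ = 0.933424.
ΔE = −sin λ·ΔX + cos λ·ΔY = −(0.358775)·(141.0) + (0.933424)·(248.9) = 181.74 m.

ΔE = 182 m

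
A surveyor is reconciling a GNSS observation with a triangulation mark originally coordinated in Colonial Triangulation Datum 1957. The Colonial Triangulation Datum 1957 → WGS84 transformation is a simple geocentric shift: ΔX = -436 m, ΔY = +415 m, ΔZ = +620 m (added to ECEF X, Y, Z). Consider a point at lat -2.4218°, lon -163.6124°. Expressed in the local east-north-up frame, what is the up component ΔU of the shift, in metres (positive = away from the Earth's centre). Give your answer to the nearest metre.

The local up (radial) axis is (cos φ cos λ, cos φ sin λ, sin φ), giving ΔU = 417.914 − 116.981 − 26.199 = 274.73 m.

ΔU = 275 m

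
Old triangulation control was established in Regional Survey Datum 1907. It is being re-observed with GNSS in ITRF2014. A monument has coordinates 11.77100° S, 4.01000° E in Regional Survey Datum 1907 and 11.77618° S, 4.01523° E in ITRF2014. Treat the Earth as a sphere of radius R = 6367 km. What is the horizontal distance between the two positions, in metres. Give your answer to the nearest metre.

Δφ = -11.77618° − -11.77100° = -0.00518°; Δλ = 4.01523° − 4.01000° = +0.00523°.
1° along a meridian = πR/180 = 111125 m.
ΔN = Δφ × 111125 = -575.6 m; ΔE = Δλ × 111125 × cos(-11.77100°) = +0.00523 × 111125 × 0.978971 = 569.0 m.
Distance = √(ΔE² + ΔN²) = √(569.0² + (-575.6)²) = 809.4 m.

809 m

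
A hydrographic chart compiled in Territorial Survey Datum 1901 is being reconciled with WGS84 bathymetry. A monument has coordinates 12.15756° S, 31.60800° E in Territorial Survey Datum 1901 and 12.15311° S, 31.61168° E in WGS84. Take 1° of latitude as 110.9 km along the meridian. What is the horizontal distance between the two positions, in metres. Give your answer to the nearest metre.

635 m

Δφ = -12.15311° − -12.15756° = +0.00445°; Δλ = 31.61168° − 31.60800° = +0.00368°.
ΔN = Δφ × 110900 = 493.5 m; ΔE = Δλ × 110900 × cos(-12.15756°) = +0.00368 × 110900 × 0.977572 = 399.0 m.
Distance = √(ΔE² + ΔN²) = √(399.0² + 493.5²) = 634.6 m.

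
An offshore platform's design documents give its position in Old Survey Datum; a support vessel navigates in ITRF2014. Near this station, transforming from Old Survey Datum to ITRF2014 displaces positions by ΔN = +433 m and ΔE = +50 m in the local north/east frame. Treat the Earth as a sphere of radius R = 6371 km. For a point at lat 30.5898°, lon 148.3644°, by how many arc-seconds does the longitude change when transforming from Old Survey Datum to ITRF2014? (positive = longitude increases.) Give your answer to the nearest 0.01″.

At latitude 30.5898°, cos φ = 0.860833.
One radian of longitude at latitude φ spans R cos φ, so Δλ = ΔE / (R cos φ) = 50.0 / (6371000 × 0.860833) = 9.1168e-06 rad = 1.880″.

Δλ = 1.88″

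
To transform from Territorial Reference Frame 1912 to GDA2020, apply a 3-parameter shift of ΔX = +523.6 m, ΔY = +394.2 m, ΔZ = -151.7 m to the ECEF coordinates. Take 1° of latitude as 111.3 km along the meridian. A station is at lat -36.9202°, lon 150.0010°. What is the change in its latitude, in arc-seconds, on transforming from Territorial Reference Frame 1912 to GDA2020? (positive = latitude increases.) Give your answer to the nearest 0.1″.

sin φ = -0.600702, cos φ = 0.799473, sin λ = 0.499985, cos λ = -0.866034.
North component: ΔN = −sin φ cos λ·ΔX − sin φ sin λ·ΔY + cos φ·ΔZ = −(-0.600702)(-0.866034)(523.6) − (-0.600702)(0.499985)(394.2) + (0.799473)(-151.7) = -275.28 m.
1° of latitude spans 111300 m, so Δφ = -275.28 / 111300 × 3600 = -8.904″.

Δφ = -8.9″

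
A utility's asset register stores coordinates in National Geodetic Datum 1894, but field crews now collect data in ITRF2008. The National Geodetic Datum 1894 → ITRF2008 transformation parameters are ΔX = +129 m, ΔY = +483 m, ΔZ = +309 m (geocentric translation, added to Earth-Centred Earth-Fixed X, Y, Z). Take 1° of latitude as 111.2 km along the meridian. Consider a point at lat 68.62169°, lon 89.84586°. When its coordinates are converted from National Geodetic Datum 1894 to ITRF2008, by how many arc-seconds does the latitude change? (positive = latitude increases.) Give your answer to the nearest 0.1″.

Δφ = -10.9″

sin φ = 0.931194, cos φ = 0.364524, sin λ = 0.999996, cos λ = 0.002690.
North component: ΔN = −sin φ cos λ·ΔX − sin φ sin λ·ΔY + cos φ·ΔZ = −(0.931194)(0.002690)(129) − (0.931194)(0.999996)(483) + (0.364524)(309) = -337.45 m.
1° of latitude spans 111200 m, so Δφ = -337.45 / 111200 × 3600 = -10.925″.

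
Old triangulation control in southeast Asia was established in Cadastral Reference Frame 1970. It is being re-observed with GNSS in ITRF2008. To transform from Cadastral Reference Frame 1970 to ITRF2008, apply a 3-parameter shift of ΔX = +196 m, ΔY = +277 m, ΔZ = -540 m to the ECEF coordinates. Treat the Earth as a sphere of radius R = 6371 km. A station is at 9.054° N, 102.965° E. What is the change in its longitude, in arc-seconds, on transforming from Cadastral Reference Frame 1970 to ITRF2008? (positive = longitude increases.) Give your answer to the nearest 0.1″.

Δλ = -8.3″

sin φ = 0.157365, cos φ = 0.987540, sin λ = 0.974507, cos λ = -0.224356.
East component: ΔE = −sin λ·ΔX + cos λ·ΔY = −(0.974507)(196) + (-0.224356)(277) = -253.15 m.
1° of latitude spans πR/180 = 111195 m; at latitude φ, 1° of longitude spans that × cos φ = 109809.5 m, so Δλ = -253.15 / 109809.5 × 3600 = -8.299″.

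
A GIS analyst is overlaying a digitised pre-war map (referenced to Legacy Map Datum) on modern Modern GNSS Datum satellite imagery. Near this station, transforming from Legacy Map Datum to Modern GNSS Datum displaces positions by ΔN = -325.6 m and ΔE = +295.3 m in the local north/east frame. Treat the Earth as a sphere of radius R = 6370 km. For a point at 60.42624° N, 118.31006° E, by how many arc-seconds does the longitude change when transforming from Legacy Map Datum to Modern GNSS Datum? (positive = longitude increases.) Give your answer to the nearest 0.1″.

Δλ = 19.4″

At latitude 60.42624°, cos φ = 0.493544.
One radian of longitude at latitude φ spans R cos φ, so Δλ = ΔE / (R cos φ) = 295.3 / (6370000 × 0.493544) = 9.3929e-05 rad = 19.374″.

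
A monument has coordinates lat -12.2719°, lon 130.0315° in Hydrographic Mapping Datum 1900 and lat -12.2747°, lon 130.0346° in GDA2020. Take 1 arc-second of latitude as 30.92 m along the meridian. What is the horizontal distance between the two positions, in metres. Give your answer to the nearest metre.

Δφ = -12.2747° − -12.2719° = -0.0028°; Δλ = 130.0346° − 130.0315° = +0.0031°.
1° of latitude = 3600 × 30.92 = 111312 m.
ΔN = Δφ × 111312 = -311.7 m; ΔE = Δλ × 111312 × cos(-12.2719°) = +0.0031 × 111312 × 0.977150 = 337.2 m.
Distance = √(ΔE² + ΔN²) = √(337.2² + (-311.7)²) = 459.2 m.

459 m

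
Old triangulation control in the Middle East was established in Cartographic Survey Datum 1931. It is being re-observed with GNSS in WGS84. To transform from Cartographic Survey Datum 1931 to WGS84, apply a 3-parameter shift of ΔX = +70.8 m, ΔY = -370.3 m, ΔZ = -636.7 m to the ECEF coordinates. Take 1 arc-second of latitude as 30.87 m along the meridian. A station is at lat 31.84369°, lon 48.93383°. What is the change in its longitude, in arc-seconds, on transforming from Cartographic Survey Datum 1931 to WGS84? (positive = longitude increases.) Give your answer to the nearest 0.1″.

sin φ = 0.527604, cos φ = 0.849491, sin λ = 0.753951, cos λ = 0.656930.
East component: ΔE = −sin λ·ΔX + cos λ·ΔY = −(0.753951)(70.8) + (0.656930)(-370.3) = -296.64 m.
1° of latitude spans 3600 × 30.87 = 111132 m; at latitude φ, 1° of longitude spans that × cos φ = 94405.6 m, so Δλ = -296.64 / 94405.6 × 3600 = -11.312″.

Δλ = -11.3″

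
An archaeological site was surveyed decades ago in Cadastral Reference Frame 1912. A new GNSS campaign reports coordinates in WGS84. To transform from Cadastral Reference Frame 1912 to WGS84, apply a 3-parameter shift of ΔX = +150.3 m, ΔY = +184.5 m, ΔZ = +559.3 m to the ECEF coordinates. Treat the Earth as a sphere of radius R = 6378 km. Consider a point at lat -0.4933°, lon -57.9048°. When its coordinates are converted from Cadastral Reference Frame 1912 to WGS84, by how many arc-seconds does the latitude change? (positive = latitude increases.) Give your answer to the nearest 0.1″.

Δφ = 18.1″

sin φ = -0.008610, cos φ = 0.999963, sin λ = -0.847166, cos λ = 0.531328.
North component: ΔN = −sin φ cos λ·ΔX − sin φ sin λ·ΔY + cos φ·ΔZ = −(-0.008610)(0.531328)(150.3) − (-0.008610)(-0.847166)(184.5) + (0.999963)(559.3) = 558.62 m.
1° of latitude spans πR/180 = 111317 m, so Δφ = 558.62 / 111317 × 3600 = 18.066″.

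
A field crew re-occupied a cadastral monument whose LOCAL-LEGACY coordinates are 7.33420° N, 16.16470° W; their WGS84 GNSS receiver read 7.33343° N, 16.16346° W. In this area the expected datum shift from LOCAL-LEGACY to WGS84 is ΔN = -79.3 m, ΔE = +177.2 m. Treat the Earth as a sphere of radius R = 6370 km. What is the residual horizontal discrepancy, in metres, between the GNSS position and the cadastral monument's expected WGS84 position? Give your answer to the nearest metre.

41 m

Observed coordinate differences: Δφ = -0.00077°, Δλ = +0.00124°.
Converting to metres (1° lat = 111177 m, cos φ = 0.991818): observed ΔN = -85.6 m, observed ΔE = 136.7 m.
Subtracting the expected shift leaves a residual of -85.6 − (-79.3) = -6.3 m north and 136.7 − (177.2) = -40.5 m east.
Residual distance = √((-6.3)² + (-40.5)²) = 41.0 m.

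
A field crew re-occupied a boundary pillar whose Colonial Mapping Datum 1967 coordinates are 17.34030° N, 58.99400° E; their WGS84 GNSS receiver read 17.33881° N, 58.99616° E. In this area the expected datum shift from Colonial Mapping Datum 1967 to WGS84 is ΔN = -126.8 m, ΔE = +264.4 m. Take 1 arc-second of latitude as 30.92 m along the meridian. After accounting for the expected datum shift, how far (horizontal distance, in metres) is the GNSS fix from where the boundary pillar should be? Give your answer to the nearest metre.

Observed coordinate differences: Δφ = -0.00149°, Δλ = +0.00216°.
Converting to metres (1° lat = 111312 m, cos φ = 0.954551): observed ΔN = -165.9 m, observed ΔE = 229.5 m.
Subtracting the expected shift leaves a residual of -165.9 − (-126.8) = -39.1 m north and 229.5 − (264.4) = -34.9 m east.
Residual distance = √((-39.1)² + (-34.9)²) = 52.4 m.

52 m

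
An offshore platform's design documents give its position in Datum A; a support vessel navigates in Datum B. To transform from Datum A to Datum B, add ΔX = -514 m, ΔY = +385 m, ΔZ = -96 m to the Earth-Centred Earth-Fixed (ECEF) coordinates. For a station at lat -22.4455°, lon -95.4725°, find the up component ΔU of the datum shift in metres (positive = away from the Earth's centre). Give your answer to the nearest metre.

At φ = -22.4455°, λ = -95.4725°: sin φ = -0.381804, cos φ = 0.924243, sin λ = -0.995442, cos λ = -0.095368.
ΔU = cos φ cos λ·ΔX + cos φ sin λ·ΔY + sin φ·ΔZ = (0.924243)(-0.095368)(-514) + (0.924243)(-0.995442)(385) + (-0.381804)(-96) = -272.25 m.

ΔU = -272 m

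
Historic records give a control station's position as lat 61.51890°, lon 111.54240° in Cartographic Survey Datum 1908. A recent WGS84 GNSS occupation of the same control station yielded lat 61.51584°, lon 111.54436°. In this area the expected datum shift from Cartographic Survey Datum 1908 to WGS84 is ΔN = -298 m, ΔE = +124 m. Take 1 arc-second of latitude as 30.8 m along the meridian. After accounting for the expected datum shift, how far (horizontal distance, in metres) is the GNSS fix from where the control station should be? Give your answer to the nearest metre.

Observed coordinate differences: Δφ = -0.00306°, Δλ = +0.00196°.
Converting to metres (1° lat = 110880 m, cos φ = 0.476869): observed ΔN = -339.3 m, observed ΔE = 103.6 m.
Subtracting the expected shift leaves a residual of -339.3 − (-298) = -41.3 m north and 103.6 − (124) = -20.4 m east.
Residual distance = √((-41.3)² + (-20.4)²) = 46.0 m.

46 m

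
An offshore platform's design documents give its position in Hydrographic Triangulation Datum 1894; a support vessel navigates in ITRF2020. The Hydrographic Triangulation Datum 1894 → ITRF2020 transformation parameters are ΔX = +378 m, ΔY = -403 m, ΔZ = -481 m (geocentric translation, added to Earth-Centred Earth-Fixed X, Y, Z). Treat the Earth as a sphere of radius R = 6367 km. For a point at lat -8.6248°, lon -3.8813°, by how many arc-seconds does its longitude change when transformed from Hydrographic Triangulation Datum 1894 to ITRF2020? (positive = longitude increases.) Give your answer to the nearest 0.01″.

Δλ = -12.34″

sin φ = -0.149963, cos φ = 0.988692, sin λ = -0.067690, cos λ = 0.997706.
East component: ΔE = −sin λ·ΔX + cos λ·ΔY = −(-0.067690)(378) + (0.997706)(-403) = -376.49 m.
1° of latitude spans πR/180 = 111125 m; at latitude φ, 1° of longitude spans that × cos φ = 109868.5 m, so Δλ = -376.49 / 109868.5 × 3600 = -12.336″.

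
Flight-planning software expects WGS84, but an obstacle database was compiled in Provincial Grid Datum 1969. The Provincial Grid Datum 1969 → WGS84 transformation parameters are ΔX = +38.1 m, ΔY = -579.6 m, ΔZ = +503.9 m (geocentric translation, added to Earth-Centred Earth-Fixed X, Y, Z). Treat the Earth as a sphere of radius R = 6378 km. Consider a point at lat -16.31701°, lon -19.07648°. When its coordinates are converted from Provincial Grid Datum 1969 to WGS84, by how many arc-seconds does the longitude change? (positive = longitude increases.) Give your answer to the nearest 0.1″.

sin φ = -0.280952, cos φ = 0.959722, sin λ = -0.326830, cos λ = 0.945083.
East component: ΔE = −sin λ·ΔX + cos λ·ΔY = −(-0.326830)(38.1) + (0.945083)(-579.6) = -535.32 m.
1° of latitude spans πR/180 = 111317 m; at latitude φ, 1° of longitude spans that × cos φ = 106833.5 m, so Δλ = -535.32 / 106833.5 × 3600 = -18.039″.

Δλ = -18.0″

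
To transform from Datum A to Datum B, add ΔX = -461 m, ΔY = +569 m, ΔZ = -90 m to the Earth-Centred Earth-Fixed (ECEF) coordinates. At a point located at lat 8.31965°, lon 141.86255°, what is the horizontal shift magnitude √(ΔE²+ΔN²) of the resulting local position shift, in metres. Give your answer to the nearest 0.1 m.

252.0 m

At φ = 8.31965°, λ = 141.86255°: sin φ = 0.144696, cos φ = 0.989476, sin λ = 0.617550, cos λ = -0.786532.
ΔE = −sin λ·ΔX + cos λ·ΔY = −(0.617550)·(-461) + (-0.786532)·(569) = -162.85 m.
ΔN = −sin φ cos λ·ΔX − sin φ sin λ·ΔY + cos φ·ΔZ = −(0.144696)(-0.786532)(-461) − (0.144696)(0.617550)(569) + (0.989476)(-90) = -192.36 m.
Horizontal magnitude = √(ΔE² + ΔN²) = √((-162.85)² + (-192.36)²) = 252.04 m.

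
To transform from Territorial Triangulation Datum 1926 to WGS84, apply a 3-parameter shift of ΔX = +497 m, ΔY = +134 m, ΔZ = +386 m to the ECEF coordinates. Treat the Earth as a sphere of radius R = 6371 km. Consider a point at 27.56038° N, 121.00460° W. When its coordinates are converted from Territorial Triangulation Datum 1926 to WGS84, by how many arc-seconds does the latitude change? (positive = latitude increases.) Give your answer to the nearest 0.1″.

sin φ = 0.462683, cos φ = 0.886524, sin λ = -0.857126, cos λ = -0.515107.
North component: ΔN = −sin φ cos λ·ΔX − sin φ sin λ·ΔY + cos φ·ΔZ = −(0.462683)(-0.515107)(497) − (0.462683)(-0.857126)(134) + (0.886524)(386) = 513.79 m.
1° of latitude spans πR/180 = 111195 m, so Δφ = 513.79 / 111195 × 3600 = 16.634″.

Δφ = 16.6″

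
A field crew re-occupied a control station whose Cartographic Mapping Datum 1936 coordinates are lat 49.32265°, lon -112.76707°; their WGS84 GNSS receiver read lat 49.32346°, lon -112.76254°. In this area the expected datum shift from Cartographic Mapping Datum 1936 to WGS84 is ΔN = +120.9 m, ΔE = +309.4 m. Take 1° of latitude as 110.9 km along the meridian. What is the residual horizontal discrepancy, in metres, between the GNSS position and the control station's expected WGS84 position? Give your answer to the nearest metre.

Observed coordinate differences: Δφ = +0.00081°, Δλ = +0.00453°.
Converting to metres (1° lat = 110900 m, cos φ = 0.651799): observed ΔN = 89.8 m, observed ΔE = 327.4 m.
Subtracting the expected shift leaves a residual of 89.8 − (120.9) = -31.1 m north and 327.4 − (309.4) = 18.0 m east.
Residual distance = √((-31.1)² + 18.0²) = 35.9 m.

36 m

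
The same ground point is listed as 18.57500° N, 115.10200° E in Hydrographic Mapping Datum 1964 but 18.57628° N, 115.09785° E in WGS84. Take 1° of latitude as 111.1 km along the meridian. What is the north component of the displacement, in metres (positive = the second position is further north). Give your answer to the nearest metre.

Δφ = 18.57628° − 18.57500° = +0.00128°; Δλ = 115.09785° − 115.10200° = -0.00415°.
ΔN = Δφ × 111100 = 142.2 m; ΔE = Δλ × 111100 × cos(18.57500°) = -0.00415 × 111100 × 0.947907 = -437.0 m.

ΔN = 142 m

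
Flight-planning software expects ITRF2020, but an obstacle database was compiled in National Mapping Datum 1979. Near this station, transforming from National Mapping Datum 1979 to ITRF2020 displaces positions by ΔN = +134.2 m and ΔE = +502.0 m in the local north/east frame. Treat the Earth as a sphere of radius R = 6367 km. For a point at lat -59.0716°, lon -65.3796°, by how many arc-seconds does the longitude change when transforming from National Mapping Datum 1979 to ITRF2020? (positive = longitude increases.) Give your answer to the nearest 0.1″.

At latitude -59.0716°, cos φ = 0.513967.
One radian of longitude at latitude φ spans R cos φ, so Δλ = ΔE / (R cos φ) = 502.0 / (6367000 × 0.513967) = 1.5340e-04 rad = 31.642″.

Δλ = 31.6″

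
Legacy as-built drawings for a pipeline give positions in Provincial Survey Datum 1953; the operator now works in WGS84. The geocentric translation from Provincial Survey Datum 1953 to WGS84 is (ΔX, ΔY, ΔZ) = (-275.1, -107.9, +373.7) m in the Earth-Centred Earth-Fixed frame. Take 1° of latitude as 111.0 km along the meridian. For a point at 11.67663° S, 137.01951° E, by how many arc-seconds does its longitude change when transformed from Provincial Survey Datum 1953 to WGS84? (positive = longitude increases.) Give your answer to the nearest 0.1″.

Δλ = 8.8″

sin φ = -0.202388, cos φ = 0.979305, sin λ = 0.681749, cos λ = -0.731586.
East component: ΔE = −sin λ·ΔX + cos λ·ΔY = −(0.681749)(-275.1) + (-0.731586)(-107.9) = 266.49 m.
1° of latitude spans 111000 m; at latitude φ, 1° of longitude spans that × cos φ = 108702.9 m, so Δλ = 266.49 / 108702.9 × 3600 = 8.825″.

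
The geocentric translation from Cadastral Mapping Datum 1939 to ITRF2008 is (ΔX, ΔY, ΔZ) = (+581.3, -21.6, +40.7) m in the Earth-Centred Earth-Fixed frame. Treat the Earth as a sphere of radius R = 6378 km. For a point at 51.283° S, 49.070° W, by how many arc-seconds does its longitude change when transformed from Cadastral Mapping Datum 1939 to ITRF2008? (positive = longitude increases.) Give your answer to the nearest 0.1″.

Δλ = 22.0″

sin φ = -0.780245, cos φ = 0.625474, sin λ = -0.755511, cos λ = 0.655136.
East component: ΔE = −sin λ·ΔX + cos λ·ΔY = −(-0.755511)(581.3) + (0.655136)(-21.6) = 425.03 m.
1° of latitude spans πR/180 = 111317 m; at latitude φ, 1° of longitude spans that × cos φ = 69626.0 m, so Δλ = 425.03 / 69626.0 × 3600 = 21.976″.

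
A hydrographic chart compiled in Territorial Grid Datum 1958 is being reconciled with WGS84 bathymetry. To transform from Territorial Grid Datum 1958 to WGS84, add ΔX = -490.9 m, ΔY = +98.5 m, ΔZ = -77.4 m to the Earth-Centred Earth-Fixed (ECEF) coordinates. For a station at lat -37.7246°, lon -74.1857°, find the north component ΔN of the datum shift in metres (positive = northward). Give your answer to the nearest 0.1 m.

The local north axis is (−sin φ cos λ, −sin φ sin λ, cos φ), giving ΔN = -81.856 − 57.988 − 61.220 = -201.06 m.

ΔN = -201.1 m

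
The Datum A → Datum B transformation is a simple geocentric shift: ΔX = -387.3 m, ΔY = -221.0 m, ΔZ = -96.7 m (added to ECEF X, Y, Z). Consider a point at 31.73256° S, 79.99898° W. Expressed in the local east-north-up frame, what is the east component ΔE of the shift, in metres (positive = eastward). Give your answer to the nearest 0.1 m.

At φ = -31.73256°, λ = -79.99898°: sin φ = -0.525955, cos φ = 0.850512, sin λ = -0.984805, cos λ = 0.173666.
ΔE = −sin λ·ΔX + cos λ·ΔY = −(-0.984805)·(-387.3) + (0.173666)·(-221.0) = -419.79 m.

ΔE = -419.8 m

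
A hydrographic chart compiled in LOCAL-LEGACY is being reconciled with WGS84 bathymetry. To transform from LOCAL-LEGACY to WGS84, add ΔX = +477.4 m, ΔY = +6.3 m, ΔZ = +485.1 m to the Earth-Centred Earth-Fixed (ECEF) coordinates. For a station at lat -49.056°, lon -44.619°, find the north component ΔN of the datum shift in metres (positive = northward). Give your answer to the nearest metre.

ΔN = 571 m

The local north axis is (−sin φ cos λ, −sin φ sin λ, cos φ), giving ΔN = 256.676 − 3.342 + 317.896 = 571.23 m.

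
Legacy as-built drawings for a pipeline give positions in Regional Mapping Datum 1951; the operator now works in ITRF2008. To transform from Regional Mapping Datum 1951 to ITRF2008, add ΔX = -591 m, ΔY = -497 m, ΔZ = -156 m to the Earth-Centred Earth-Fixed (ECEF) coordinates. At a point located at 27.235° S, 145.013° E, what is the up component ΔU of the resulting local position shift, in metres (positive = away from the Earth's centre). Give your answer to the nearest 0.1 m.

The local up (radial) axis is (cos φ cos λ, cos φ sin λ, sin φ), giving ΔU = 430.516 − 253.382 + 71.392 = 248.53 m.

ΔU = 248.5 m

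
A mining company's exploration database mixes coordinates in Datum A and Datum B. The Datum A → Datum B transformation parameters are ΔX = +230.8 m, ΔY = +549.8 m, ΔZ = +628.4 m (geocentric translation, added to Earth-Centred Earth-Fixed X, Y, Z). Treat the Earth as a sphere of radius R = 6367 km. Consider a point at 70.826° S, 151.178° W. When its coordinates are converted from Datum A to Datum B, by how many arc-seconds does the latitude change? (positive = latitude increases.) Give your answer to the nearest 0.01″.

Δφ = -7.61″

sin φ = -0.944526, cos φ = 0.328438, sin λ = -0.482090, cos λ = -0.876122.
North component: ΔN = −sin φ cos λ·ΔX − sin φ sin λ·ΔY + cos φ·ΔZ = −(-0.944526)(-0.876122)(230.8) − (-0.944526)(-0.482090)(549.8) + (0.328438)(628.4) = -234.95 m.
1° of latitude spans πR/180 = 111125 m, so Δφ = -234.95 / 111125 × 3600 = -7.611″.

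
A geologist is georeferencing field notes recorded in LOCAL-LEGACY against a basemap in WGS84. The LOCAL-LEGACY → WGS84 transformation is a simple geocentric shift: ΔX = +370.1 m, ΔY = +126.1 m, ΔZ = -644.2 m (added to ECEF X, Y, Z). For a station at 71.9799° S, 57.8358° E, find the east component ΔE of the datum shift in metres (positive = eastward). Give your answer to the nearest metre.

At φ = -71.9799°, λ = 57.8358°: sin φ = -0.950948, cos φ = 0.309351, sin λ = 0.846526, cos λ = 0.532347.
ΔE = −sin λ·ΔX + cos λ·ΔY = −(0.846526)·(370.1) + (0.532347)·(126.1) = -246.17 m.

ΔE = -246 m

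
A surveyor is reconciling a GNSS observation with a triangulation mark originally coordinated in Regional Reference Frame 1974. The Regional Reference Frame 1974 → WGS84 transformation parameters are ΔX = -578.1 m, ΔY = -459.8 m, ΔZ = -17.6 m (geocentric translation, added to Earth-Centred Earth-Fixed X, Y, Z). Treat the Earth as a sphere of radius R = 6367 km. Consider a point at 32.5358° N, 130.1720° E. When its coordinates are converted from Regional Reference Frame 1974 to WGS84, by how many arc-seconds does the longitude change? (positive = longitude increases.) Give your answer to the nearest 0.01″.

sin φ = 0.537826, cos φ = 0.843056, sin λ = 0.764111, cos λ = -0.645084.
East component: ΔE = −sin λ·ΔX + cos λ·ΔY = −(0.764111)(-578.1) + (-0.645084)(-459.8) = 738.34 m.
1° of latitude spans πR/180 = 111125 m; at latitude φ, 1° of longitude spans that × cos φ = 93684.6 m, so Δλ = 738.34 / 93684.6 × 3600 = 28.372″.

Δλ = 28.37″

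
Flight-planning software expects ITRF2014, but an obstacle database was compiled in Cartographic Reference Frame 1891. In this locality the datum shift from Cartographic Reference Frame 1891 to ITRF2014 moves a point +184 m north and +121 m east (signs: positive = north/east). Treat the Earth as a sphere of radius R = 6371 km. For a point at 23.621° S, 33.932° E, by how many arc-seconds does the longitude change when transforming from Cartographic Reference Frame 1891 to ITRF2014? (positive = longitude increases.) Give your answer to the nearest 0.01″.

Δλ = 4.28″

At latitude -23.621°, cos φ = 0.916216.
One radian of longitude at latitude φ spans R cos φ, so Δλ = ΔE / (R cos φ) = 121.0 / (6371000 × 0.916216) = 2.0729e-05 rad = 4.276″.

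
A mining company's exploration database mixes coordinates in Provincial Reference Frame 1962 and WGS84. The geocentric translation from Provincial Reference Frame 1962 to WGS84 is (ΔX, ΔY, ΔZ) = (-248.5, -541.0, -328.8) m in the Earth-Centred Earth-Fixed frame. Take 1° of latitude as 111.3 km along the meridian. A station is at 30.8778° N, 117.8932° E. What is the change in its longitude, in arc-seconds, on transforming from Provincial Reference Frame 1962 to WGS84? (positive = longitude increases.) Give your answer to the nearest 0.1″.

Δλ = 17.8″

sin φ = 0.513209, cos φ = 0.858264, sin λ = 0.883821, cos λ = -0.467825.
East component: ΔE = −sin λ·ΔX + cos λ·ΔY = −(0.883821)(-248.5) + (-0.467825)(-541.0) = 472.72 m.
1° of latitude spans 111300 m; at latitude φ, 1° of longitude spans that × cos φ = 95524.8 m, so Δλ = 472.72 / 95524.8 × 3600 = 17.815″.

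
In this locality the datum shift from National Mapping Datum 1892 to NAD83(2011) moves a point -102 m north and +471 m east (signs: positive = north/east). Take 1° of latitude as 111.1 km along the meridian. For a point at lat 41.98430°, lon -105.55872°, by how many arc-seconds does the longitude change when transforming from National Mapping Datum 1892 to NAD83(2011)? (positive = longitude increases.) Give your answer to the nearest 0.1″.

Δλ = 20.5″

At latitude 41.98430°, cos φ = 0.743328.
1° of longitude at this latitude = 111.1 × cos φ = 82.58 km, so Δλ = 471.0 / 82583.8 = 0.0057033° = 20.532″.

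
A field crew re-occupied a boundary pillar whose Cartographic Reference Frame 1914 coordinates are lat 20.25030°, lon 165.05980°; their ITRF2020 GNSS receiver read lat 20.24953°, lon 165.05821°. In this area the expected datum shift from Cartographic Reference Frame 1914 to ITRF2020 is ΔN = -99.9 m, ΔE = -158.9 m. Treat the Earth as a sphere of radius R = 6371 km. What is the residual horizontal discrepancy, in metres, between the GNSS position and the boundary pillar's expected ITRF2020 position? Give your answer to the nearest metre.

Observed coordinate differences: Δφ = -0.00077°, Δλ = -0.00159°.
Converting to metres (1° lat = 111195 m, cos φ = 0.938190): observed ΔN = -85.6 m, observed ΔE = -165.9 m.
Subtracting the expected shift leaves a residual of -85.6 − (-99.9) = 14.3 m north and -165.9 − (-158.9) = -7.0 m east.
Residual distance = √(14.3² + (-7.0)²) = 15.9 m.

16 m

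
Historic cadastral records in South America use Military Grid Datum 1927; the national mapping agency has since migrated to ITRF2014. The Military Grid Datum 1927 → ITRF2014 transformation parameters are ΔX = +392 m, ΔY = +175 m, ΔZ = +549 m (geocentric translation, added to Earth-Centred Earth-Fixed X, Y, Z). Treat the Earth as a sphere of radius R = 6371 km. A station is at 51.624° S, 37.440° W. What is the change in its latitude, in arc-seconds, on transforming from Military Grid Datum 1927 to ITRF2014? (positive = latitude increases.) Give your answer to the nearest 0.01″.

sin φ = -0.783954, cos φ = 0.620819, sin λ = -0.607930, cos λ = 0.793990.
North component: ΔN = −sin φ cos λ·ΔX − sin φ sin λ·ΔY + cos φ·ΔZ = −(-0.783954)(0.793990)(392) − (-0.783954)(-0.607930)(175) + (0.620819)(549) = 501.43 m.
1° of latitude spans πR/180 = 111195 m, so Δφ = 501.43 / 111195 × 3600 = 16.234″.

Δφ = 16.23″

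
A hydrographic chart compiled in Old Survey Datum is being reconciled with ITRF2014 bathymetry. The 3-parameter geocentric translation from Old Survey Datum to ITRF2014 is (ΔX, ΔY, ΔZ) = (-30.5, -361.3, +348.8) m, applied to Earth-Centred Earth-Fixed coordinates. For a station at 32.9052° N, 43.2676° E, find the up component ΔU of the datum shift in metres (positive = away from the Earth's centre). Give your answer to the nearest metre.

At φ = 32.9052°, λ = 43.2676°: sin φ = 0.543251, cos φ = 0.839571, sin λ = 0.685407, cos λ = 0.728160.
ΔU = cos φ cos λ·ΔX + cos φ sin λ·ΔY + sin φ·ΔZ = (0.839571)(0.728160)(-30.5) + (0.839571)(0.685407)(-361.3) + (0.543251)(348.8) = -37.07 m.

ΔU = -37 m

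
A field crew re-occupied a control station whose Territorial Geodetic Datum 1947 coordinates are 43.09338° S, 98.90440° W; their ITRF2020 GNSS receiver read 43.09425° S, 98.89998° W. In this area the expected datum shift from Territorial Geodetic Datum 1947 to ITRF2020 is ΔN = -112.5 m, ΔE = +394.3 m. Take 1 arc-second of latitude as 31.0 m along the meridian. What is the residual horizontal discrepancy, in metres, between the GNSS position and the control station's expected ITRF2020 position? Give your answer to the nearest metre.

Observed coordinate differences: Δφ = -0.00087°, Δλ = +0.00442°.
Converting to metres (1° lat = 111600 m, cos φ = 0.730241): observed ΔN = -97.1 m, observed ΔE = 360.2 m.
Subtracting the expected shift leaves a residual of -97.1 − (-112.5) = 15.4 m north and 360.2 − (394.3) = -34.1 m east.
Residual distance = √(15.4² + (-34.1)²) = 37.4 m.

37 m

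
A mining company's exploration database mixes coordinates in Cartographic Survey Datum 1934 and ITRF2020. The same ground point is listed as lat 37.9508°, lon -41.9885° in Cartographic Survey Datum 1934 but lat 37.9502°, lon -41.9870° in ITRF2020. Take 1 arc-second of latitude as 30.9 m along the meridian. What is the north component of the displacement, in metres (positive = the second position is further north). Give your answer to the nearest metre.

Δφ = 37.9502° − 37.9508° = -0.0006°; Δλ = -41.9870° − -41.9885° = +0.0015°.
1° of latitude = 3600 × 30.90 = 111240 m.
ΔN = Δφ × 111240 = -66.7 m; ΔE = Δλ × 111240 × cos(37.9508°) = +0.0015 × 111240 × 0.788539 = 131.6 m.

ΔN = -67 m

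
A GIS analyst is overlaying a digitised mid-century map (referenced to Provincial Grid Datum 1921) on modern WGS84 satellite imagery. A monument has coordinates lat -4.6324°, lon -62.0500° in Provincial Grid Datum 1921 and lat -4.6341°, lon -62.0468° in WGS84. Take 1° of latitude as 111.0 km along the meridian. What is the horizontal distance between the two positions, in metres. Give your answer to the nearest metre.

401 m

Δφ = -4.6341° − -4.6324° = -0.0017°; Δλ = -62.0468° − -62.0500° = +0.0032°.
ΔN = Δφ × 111000 = -188.7 m; ΔE = Δλ × 111000 × cos(-4.6324°) = +0.0032 × 111000 × 0.996733 = 354.0 m.
Distance = √(ΔE² + ΔN²) = √(354.0² + (-188.7)²) = 401.2 m.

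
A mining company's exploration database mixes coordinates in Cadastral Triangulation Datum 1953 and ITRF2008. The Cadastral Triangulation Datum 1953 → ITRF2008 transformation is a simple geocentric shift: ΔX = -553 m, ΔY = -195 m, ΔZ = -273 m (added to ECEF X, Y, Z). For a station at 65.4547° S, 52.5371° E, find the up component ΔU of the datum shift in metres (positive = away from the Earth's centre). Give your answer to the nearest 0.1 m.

The local up (radial) axis is (cos φ cos λ, cos φ sin λ, sin φ), giving ΔU = -139.729 − 64.298 + 248.330 = 44.30 m.

ΔU = 44.3 m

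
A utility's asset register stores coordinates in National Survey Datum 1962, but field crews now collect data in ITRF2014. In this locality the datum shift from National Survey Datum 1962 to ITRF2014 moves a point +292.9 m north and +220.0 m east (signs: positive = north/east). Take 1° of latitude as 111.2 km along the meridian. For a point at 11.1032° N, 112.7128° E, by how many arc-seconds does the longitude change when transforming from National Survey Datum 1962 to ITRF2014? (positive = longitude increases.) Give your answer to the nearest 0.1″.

At latitude 11.1032°, cos φ = 0.981282.
1° of longitude at this latitude = 111.2 × cos φ = 109.12 km, so Δλ = 220.0 / 109118.5 = 0.0020162° = 7.258″.

Δλ = 7.3″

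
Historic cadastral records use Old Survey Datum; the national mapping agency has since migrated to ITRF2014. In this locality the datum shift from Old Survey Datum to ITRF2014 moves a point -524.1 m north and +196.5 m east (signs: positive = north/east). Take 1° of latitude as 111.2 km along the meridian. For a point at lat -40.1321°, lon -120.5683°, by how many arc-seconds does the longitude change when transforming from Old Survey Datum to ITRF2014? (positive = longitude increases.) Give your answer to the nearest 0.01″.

At latitude -40.1321°, cos φ = 0.764560.
1° of longitude at this latitude = 111.2 × cos φ = 85.02 km, so Δλ = 196.5 / 85019.1 = 0.0023112° = 8.320″.

Δλ = 8.32″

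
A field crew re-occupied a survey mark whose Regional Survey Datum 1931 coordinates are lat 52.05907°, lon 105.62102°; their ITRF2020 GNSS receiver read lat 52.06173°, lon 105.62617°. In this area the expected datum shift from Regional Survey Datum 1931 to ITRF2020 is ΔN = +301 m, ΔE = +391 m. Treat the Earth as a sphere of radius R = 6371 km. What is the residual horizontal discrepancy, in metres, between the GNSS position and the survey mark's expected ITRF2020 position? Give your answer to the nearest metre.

39 m

Observed coordinate differences: Δφ = +0.00266°, Δλ = +0.00515°.
Converting to metres (1° lat = 111195 m, cos φ = 0.614849): observed ΔN = 295.8 m, observed ΔE = 352.1 m.
Subtracting the expected shift leaves a residual of 295.8 − (301) = -5.2 m north and 352.1 − (391) = -38.9 m east.
Residual distance = √((-5.2)² + (-38.9)²) = 39.3 m.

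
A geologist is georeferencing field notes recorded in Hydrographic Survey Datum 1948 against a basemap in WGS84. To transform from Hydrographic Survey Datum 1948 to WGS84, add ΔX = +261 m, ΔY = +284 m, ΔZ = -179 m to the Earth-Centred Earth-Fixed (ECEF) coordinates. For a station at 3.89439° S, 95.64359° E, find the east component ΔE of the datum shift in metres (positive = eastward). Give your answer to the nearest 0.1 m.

At φ = -3.89439°, λ = 95.64359°: sin φ = -0.067918, cos φ = 0.997691, sin λ = 0.995153, cos λ = -0.098340.
ΔE = −sin λ·ΔX + cos λ·ΔY = −(0.995153)·(261) + (-0.098340)·(284) = -287.66 m.

ΔE = -287.7 m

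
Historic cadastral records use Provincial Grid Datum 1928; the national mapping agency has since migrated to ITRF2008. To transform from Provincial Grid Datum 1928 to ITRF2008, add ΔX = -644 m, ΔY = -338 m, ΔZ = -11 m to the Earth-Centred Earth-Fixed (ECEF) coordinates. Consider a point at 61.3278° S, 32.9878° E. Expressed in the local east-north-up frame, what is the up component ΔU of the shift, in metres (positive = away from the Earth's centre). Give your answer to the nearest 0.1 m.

ΔU = -337.8 m

The local up (radial) axis is (cos φ cos λ, cos φ sin λ, sin φ), giving ΔU = -259.176 − 88.296 + 9.651 = -337.82 m.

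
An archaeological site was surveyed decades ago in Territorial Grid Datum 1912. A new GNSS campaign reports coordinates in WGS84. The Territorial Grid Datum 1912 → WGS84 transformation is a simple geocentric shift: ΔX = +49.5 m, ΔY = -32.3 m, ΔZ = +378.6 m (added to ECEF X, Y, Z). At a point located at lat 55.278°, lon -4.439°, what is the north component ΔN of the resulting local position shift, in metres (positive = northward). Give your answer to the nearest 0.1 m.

ΔN = 173.0 m

The local north axis is (−sin φ cos λ, −sin φ sin λ, cos φ), giving ΔN = -40.563 − 2.055 + 215.649 = 173.03 m.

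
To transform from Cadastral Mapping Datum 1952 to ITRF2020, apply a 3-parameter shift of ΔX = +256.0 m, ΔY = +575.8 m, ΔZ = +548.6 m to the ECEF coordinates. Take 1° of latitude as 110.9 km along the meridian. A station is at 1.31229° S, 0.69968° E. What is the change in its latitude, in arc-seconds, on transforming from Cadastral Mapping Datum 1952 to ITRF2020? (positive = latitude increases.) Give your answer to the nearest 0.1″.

sin φ = -0.022902, cos φ = 0.999738, sin λ = 0.012211, cos λ = 0.999925.
North component: ΔN = −sin φ cos λ·ΔX − sin φ sin λ·ΔY + cos φ·ΔZ = −(-0.022902)(0.999925)(256.0) − (-0.022902)(0.012211)(575.8) + (0.999738)(548.6) = 554.48 m.
1° of latitude spans 110900 m, so Δφ = 554.48 / 110900 × 3600 = 17.999″.

Δφ = 18.0″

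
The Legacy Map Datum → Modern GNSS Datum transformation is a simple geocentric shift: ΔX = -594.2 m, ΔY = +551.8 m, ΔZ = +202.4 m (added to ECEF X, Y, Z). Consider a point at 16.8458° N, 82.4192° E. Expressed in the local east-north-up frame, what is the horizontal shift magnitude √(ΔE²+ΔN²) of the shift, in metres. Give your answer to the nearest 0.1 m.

The local east axis at (φ, λ) is (−sin λ, cos λ, 0), so ΔE = −sin(82.4192°)·(-594.2) + cos(82.4192°)·551.8 = 661.80 m.
The local north axis is (−sin φ cos λ, −sin φ sin λ, cos φ), giving ΔN = 22.717 − 158.512 + 193.715 = 57.92 m.
Horizontal magnitude = √(ΔE² + ΔN²) = √(661.80² + 57.92²) = 664.33 m.

664.3 m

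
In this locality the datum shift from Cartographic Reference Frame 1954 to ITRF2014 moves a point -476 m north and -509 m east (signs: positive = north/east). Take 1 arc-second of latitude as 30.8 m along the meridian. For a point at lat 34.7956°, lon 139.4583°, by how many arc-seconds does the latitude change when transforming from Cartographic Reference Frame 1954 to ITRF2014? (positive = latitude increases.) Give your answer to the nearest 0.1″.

Δφ = -15.5″

1″ of latitude = 30.80 m, so Δφ = -476.0 / 30.80 = -15.455″.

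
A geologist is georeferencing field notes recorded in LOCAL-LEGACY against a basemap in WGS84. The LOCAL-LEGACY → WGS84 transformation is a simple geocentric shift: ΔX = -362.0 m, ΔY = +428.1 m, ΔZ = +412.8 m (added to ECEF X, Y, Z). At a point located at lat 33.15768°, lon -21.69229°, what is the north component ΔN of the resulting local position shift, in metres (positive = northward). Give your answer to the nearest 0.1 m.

ΔN = 616.1 m

At φ = 33.15768°, λ = -21.69229°: sin φ = 0.546945, cos φ = 0.837169, sin λ = -0.369622, cos λ = 0.929182.
ΔN = −sin φ cos λ·ΔX − sin φ sin λ·ΔY + cos φ·ΔZ = −(0.546945)(0.929182)(-362.0) − (0.546945)(-0.369622)(428.1) + (0.837169)(412.8) = 616.10 m.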